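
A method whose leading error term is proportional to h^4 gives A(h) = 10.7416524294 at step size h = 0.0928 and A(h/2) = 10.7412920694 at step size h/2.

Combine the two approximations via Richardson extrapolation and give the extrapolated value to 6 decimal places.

With r = 4 the leading error scales as h^4, so the weight is 2^4 = 16.
2^4 × A(h/2) = 171.8606731104; minus A(h) gives 161.1190206810.
(16 × 10.7412920694 − 10.7416524294)/(16 − 1) = 10.7412680454
Correction |R − A(h/2)| = 2.402e-05; gap |A(h/2) − A(h)| = 3.604e-04.

10.741268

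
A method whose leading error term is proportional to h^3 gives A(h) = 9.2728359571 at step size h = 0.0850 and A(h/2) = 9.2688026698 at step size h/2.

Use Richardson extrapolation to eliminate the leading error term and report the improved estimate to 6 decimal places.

With r = 3 the leading error scales as h^3, so the weight is 2^3 = 8.
Top: 8(9.2688026698) − (9.2728359571) = 64.8775854013
Denominator 8 − 1 = 7.
Result: 9.2682264859
Correction |R − A(h/2)| = 5.762e-04; gap |A(h/2) − A(h)| = 4.033e-03.

9.268226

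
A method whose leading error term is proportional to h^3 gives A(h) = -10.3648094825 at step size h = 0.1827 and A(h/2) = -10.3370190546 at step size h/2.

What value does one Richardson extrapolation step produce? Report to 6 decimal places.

-10.333049

With r = 3 the leading error scales as h^3, so the weight is 2^3 = 8.
8*(-10.3370190546) = -82.6961524368; (-82.6961524368) − (-10.3648094825) = -72.3313429543
R = (-72.3313429543)/7 = -10.3330489935
Correction |R − A(h/2)| = 3.970e-03; gap |A(h/2) − A(h)| = 2.779e-02.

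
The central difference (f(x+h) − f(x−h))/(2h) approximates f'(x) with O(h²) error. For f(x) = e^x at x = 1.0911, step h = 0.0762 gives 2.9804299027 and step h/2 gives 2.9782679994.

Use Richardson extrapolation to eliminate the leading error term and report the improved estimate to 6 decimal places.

2.977547

r = 2, so 2^r = 4.
Difference of the inputs: 2.9782679994 − 2.9804299027 = -0.0021619033
Correction (A(h/2) − A(h))/(4 − 1) = (-0.0021619033)/3 = -0.0007206344
R = 2.9782679994 − 0.0007206344 = 2.9775473650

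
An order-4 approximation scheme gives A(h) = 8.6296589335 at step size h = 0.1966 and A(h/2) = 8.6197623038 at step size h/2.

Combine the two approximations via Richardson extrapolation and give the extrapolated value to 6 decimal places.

8.619103

With r = 4 the leading error scales as h^4, so the weight is 2^4 = 16.
Difference of the inputs: 8.6197623038 − 8.6296589335 = -0.0098966297
Divide by 2^4 − 1 = 15: (-0.0098966297)/15 = -0.0006597753
R = A(h/2) + (A(h/2) − A(h))/15 = 8.6197623038 − 0.0006597753 = 8.6191025285
Correction |R − A(h/2)| = 6.598e-04; gap |A(h/2) − A(h)| = 9.897e-03.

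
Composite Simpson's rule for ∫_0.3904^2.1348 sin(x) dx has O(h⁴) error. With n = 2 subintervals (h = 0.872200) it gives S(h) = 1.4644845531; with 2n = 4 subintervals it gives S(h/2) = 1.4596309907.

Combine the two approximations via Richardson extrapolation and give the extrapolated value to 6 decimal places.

1.459307

The method has order 4: 2^4 = 16.
A(h/2) − A(h) = 1.4596309907 − 1.4644845531 = -0.0048535624
Divide by 2^4 − 1 = 15: (-0.0048535624)/15 = -0.0003235708
R = 1.4596309907 − 0.0003235708 = 1.4593074199
Gap between inputs: 4.854e-03; correction applied: −0.0003235708.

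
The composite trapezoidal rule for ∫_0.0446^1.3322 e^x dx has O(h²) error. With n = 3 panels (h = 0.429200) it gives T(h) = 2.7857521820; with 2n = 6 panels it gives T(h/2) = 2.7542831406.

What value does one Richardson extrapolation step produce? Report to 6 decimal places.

Method order is 2; weight 2^2 = 4.
Top: 4(2.7542831406) − (2.7857521820) = 8.2313803804
R = 8.2313803804/3 = 2.7437934601
Correction |R − A(h/2)| = 1.049e-02; gap |A(h/2) − A(h)| = 3.147e-02.

2.743793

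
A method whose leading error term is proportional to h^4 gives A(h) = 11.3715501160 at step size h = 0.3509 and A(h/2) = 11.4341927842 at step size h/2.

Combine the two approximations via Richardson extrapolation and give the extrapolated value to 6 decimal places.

11.438369

With r = 4 the leading error scales as h^4, so the weight is 2^4 = 16.
16 × 11.4341927842 = 182.9470845472; 182.9470845472 − 11.3715501160 = 171.5755344312
Divide by 2^4 − 1 = 15.
Extrapolated: 171.5755344312 / 15 = 11.4383689621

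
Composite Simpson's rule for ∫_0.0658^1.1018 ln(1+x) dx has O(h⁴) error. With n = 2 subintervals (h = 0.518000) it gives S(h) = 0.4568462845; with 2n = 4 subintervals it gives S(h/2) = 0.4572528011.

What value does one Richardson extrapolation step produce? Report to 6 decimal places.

Method order is 4; weight 2^4 = 16.
A(h/2) − A(h) = 0.4572528011 − 0.4568462845 = 0.0004065166
Correction (A(h/2) − A(h))/(16 − 1) = 0.0004065166/15 = 0.0000271011
R = A(h/2) + (A(h/2) − A(h))/15 = 0.4572528011 + 0.0000271011 = 0.4572799022

0.457280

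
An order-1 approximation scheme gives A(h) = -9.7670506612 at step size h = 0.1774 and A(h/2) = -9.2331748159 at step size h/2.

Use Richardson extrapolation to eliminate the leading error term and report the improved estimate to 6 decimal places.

Method order is 1; weight 2^1 = 2.
A(h/2) − A(h) = -9.2331748159 − (-9.7670506612) = 0.5338758453
Correction (A(h/2) − A(h))/(2 − 1) = 0.5338758453/1 = 0.5338758453
R = A(h/2) + (A(h/2) − A(h))/1 = -9.2331748159 + 0.5338758453 = -8.6992989706
Gap between inputs: 5.339e-01; correction applied: +0.5338758453.

-8.699299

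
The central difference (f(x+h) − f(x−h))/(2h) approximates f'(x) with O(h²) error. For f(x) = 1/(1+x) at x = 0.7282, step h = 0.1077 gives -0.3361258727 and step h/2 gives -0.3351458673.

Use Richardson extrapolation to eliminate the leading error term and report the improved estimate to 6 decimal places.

-0.334819

Error is O(h^2); halving h shrinks it by 2^2 = 4.
2^2 × A(h/2) = -1.3405834692; minus A(h) gives -1.0044575965.
R = (-1.0044575965)/3 = -0.3348191988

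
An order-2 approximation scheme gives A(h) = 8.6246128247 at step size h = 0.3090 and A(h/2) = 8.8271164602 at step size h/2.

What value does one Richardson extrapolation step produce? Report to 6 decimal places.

8.894618

r = 2: numerator weight 4, denominator 3.
4 × 8.8271164602 = 35.3084658408; subtract 8.6246128247 → 26.6838530161
Extrapolated: 26.6838530161 / 3 = 8.8946176720
Shift from A(h/2): +0.0675012118.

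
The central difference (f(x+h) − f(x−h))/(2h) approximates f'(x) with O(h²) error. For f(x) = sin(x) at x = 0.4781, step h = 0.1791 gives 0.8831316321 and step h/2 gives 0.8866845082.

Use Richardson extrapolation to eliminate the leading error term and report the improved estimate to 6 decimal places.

r = 2: numerator weight 4, denominator 3.
2^2 × A(h/2) = 3.5467380328; minus A(h) gives 2.6636064007.
Denominator 4 − 1 = 3.
Extrapolated: 2.6636064007 / 3 = 0.8878688002
Shift from A(h/2): +0.0011842920.

0.887869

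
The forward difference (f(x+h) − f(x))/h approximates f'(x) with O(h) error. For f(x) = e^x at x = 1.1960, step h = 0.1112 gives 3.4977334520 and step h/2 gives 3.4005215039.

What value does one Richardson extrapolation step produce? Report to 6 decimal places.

3.303310

r = 1: numerator weight 2, denominator 1.
A(h/2) − A(h) = 3.4005215039 − 3.4977334520 = -0.0972119481
Divide by 2^1 − 1 = 1: (-0.0972119481)/1 = -0.0972119481
R = A(h/2) + (A(h/2) − A(h))/1 = 3.4005215039 − 0.0972119481 = 3.3033095558
Gap between inputs: 9.721e-02; correction applied: −0.0972119481.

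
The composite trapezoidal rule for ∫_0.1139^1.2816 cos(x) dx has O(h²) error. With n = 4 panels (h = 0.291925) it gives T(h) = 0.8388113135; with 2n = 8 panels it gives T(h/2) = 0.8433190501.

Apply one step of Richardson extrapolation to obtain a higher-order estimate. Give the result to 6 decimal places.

0.844822

Leading term ∝ h^2; use weight 4 = 2^2.
A(h/2) − A(h) = 0.8433190501 − 0.8388113135 = 0.0045077366
Correction (A(h/2) − A(h))/(4 − 1) = 0.0045077366/3 = 0.0015025789
R = A(h/2) + (A(h/2) − A(h))/3 = 0.8433190501 + 0.0015025789 = 0.8448216290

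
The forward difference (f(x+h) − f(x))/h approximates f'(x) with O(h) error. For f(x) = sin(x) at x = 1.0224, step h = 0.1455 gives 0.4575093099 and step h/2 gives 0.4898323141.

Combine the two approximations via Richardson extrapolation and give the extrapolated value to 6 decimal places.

Leading term ∝ h^1; use weight 2 = 2^1.
Weighted: 0.9796646282 − 0.4575093099 = 0.5221553183
Denominator 2 − 1 = 1.
R = 0.5221553183/1 = 0.5221553183

0.522155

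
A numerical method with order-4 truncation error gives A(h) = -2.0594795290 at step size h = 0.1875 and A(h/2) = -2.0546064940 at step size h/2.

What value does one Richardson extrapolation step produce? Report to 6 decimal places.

-2.054282

Leading term ∝ h^4; use weight 16 = 2^4.
2^4 × A(h/2) = -32.8737039040; minus A(h) gives -30.8142243750.
Divide by 2^4 − 1 = 15.
Result: -2.0542816250
Shift from A(h/2): +0.0003248690.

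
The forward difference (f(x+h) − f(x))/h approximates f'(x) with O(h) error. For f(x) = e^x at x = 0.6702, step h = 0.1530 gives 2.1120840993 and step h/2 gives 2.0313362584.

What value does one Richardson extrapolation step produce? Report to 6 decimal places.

Method order is 1; weight 2^1 = 2.
2 × 2.0313362584 = 4.0626725168; 4.0626725168 − 2.1120840993 = 1.9505884175
1.9505884175 ÷ 1 = 1.9505884175
Gap between inputs: 8.075e-02; correction applied: −0.0807478409.

1.950588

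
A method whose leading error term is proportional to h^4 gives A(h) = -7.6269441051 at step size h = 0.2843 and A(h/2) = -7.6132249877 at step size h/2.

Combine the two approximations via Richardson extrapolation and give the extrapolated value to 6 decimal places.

-7.612310

r = 4: numerator weight 16, denominator 15.
Top: 16(-7.6132249877) − (-7.6269441051) = -114.1846556981
Denominator 16 − 1 = 15.
R = (-114.1846556981)/15 = -7.6123103799
Gap between inputs: 1.372e-02; correction applied: +0.0009146078.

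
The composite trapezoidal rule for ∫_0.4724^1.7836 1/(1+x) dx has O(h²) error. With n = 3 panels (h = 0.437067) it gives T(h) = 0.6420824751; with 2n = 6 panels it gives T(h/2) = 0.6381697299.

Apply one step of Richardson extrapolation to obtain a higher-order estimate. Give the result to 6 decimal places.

0.636865

Method order is 2; weight 2^2 = 4.
Numerator 4*A(h/2) − A(h) = 4*0.6381697299 − 0.6420824751 = 1.9105964445
R = 1.9105964445/3 = 0.6368654815
Gap between inputs: 3.913e-03; correction applied: −0.0013042484.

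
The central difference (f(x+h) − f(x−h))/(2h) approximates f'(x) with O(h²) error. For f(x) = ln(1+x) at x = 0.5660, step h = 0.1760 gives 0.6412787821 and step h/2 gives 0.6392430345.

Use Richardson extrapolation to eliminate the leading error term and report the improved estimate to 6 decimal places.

Method order is 2; weight 2^2 = 4.
Top: 4(0.6392430345) − (0.6412787821) = 1.9156933559
Denominator 4 − 1 = 3.
Result: 0.6385644520
Correction |R − A(h/2)| = 6.786e-04; gap |A(h/2) − A(h)| = 2.036e-03.

0.638564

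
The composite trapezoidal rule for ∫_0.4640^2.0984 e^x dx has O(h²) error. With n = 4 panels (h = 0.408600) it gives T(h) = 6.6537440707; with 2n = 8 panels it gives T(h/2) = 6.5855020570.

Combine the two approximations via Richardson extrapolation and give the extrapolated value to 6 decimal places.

6.562755

Order 2 gives 2^r = 4 and 2^r − 1 = 3.
4 × 6.5855020570 = 26.3420082280; subtract 6.6537440707 → 19.6882641573
R = 19.6882641573/3 = 6.5627547191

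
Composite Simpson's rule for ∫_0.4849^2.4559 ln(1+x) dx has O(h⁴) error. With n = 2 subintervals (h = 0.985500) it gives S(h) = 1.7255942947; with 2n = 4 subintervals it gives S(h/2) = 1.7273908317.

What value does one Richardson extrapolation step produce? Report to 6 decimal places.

Order 4 gives 2^r = 16 and 2^r − 1 = 15.
16·1.7273908317 = 27.6382533072; subtract 1.7255942947 → 25.9126590125
Divide by 2^4 − 1 = 15.
Extrapolated: 25.9126590125 / 15 = 1.7275106008

1.727511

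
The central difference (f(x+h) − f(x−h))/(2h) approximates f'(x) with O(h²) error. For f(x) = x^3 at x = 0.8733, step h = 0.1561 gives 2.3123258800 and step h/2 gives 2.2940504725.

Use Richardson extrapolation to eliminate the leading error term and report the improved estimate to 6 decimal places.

With r = 2 the leading error scales as h^2, so the weight is 2^2 = 4.
4·2.2940504725 = 9.1762018900; 9.1762018900 − 2.3123258800 = 6.8638760100
6.8638760100 ÷ 3 = 2.2879586700
Shift from A(h/2): −0.0060918025.

2.287959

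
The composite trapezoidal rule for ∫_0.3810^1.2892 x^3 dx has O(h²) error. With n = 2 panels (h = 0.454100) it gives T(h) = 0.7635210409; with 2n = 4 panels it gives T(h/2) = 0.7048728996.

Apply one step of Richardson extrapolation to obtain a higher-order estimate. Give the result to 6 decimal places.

0.685324

r = 2: numerator weight 4, denominator 3.
4·0.7048728996 = 2.8194915984; subtract 0.7635210409 → 2.0559705575
Extrapolated: 2.0559705575 / 3 = 0.6853235192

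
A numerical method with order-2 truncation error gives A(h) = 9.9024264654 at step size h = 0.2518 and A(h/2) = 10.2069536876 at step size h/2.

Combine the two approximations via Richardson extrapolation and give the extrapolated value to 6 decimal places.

10.308463

Method order is 2; weight 2^2 = 4.
2^2*A(h/2) = 40.8278147504; minus A(h) gives 30.9253882850.
(4*10.2069536876 − 9.9024264654)/(4 − 1) = 10.3084627617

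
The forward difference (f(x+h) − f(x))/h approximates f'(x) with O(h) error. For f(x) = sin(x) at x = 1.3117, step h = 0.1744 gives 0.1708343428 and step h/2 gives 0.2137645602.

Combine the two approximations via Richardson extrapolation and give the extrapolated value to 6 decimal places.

Error is O(h^1); halving h shrinks it by 2^1 = 2.
2·0.2137645602 = 0.4275291204; subtract 0.1708343428 → 0.2566947776
R = 0.2566947776/1 = 0.2566947776
Gap between inputs: 4.293e-02; correction applied: +0.0429302174.

0.256695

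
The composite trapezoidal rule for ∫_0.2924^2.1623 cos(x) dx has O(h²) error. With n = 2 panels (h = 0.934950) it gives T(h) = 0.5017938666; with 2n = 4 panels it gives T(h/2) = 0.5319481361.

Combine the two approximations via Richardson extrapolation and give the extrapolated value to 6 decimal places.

0.542000

Error is O(h^2); halving h shrinks it by 2^2 = 4.
Weighted: 2.1277925444 − 0.5017938666 = 1.6259986778
R = 1.6259986778/3 = 0.5419995593
Shift from A(h/2): +0.0100514232.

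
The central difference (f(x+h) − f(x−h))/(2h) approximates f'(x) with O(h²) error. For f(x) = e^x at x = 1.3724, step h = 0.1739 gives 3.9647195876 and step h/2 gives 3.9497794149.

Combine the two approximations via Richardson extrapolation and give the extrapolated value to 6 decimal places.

3.944799

Leading term ∝ h^2; use weight 4 = 2^2.
4 × 3.9497794149 − 3.9647195876 = 11.8343980720
(4 × 3.9497794149 − 3.9647195876)/(4 − 1) = 3.9447993573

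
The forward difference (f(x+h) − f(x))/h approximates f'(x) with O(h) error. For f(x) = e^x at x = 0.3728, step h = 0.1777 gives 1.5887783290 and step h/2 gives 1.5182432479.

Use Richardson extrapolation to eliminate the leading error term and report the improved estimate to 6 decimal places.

1.447708

Method order is 1; weight 2^1 = 2.
Numerator 2 × A(h/2) − A(h) = 2 × 1.5182432479 − 1.5887783290 = 1.4477081668
Extrapolated: 1.4477081668 / 1 = 1.4477081668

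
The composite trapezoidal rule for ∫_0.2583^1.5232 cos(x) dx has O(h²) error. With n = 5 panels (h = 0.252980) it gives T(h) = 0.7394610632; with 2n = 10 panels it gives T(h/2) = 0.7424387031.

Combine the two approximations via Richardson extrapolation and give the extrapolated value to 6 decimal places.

0.743431

Error is O(h^2); halving h shrinks it by 2^2 = 4.
4*0.7424387031 − 0.7394610632 = 2.2302937492
Extrapolated: 2.2302937492 / 3 = 0.7434312497
Correction |R − A(h/2)| = 9.925e-04; gap |A(h/2) − A(h)| = 2.978e-03.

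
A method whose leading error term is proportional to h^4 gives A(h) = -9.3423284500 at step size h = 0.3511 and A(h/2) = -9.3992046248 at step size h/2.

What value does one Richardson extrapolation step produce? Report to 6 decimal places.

With r = 4 the leading error scales as h^4, so the weight is 2^4 = 16.
16·(-9.3992046248) = -150.3872739968; (-150.3872739968) − (-9.3423284500) = -141.0449455468
Denominator 16 − 1 = 15.
(16·(-9.3992046248) − (-9.3423284500))/(16 − 1) = -9.4029963698
Gap between inputs: 5.688e-02; correction applied: −0.0037917450.

-9.402996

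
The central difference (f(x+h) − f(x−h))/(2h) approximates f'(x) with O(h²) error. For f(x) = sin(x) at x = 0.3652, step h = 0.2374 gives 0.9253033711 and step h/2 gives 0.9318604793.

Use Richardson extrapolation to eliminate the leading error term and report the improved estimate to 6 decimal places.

Order 2 gives 2^r = 4 and 2^r − 1 = 3.
4 × 0.9318604793 − 0.9253033711 = 2.8021385461
Extrapolated: 2.8021385461 / 3 = 0.9340461820

0.934046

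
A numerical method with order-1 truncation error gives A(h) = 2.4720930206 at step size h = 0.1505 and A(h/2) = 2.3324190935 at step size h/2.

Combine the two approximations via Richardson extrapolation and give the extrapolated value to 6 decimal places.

2.192745

r = 1: numerator weight 2, denominator 1.
Numerator 2·A(h/2) − A(h) = 2·2.3324190935 − 2.4720930206 = 2.1927451664
2.1927451664 ÷ 1 = 2.1927451664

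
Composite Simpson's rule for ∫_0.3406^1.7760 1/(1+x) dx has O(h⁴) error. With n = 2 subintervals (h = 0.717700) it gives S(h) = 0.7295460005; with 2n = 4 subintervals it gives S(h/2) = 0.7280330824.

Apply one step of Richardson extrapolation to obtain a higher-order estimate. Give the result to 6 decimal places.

0.727932

Leading term ∝ h^4; use weight 16 = 2^4.
Numerator 16·A(h/2) − A(h) = 16·0.7280330824 − 0.7295460005 = 10.9189833179
Denominator 16 − 1 = 15.
(16·0.7280330824 − 0.7295460005)/(16 − 1) = 0.7279322212
Shift from A(h/2): −0.0001008612.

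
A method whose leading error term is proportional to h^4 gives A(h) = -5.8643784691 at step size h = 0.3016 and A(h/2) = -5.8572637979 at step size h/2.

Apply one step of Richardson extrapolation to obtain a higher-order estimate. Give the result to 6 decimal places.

r = 4, so 2^r = 16.
16·(-5.8572637979) − (-5.8643784691) = -87.8518422973
Divide by 2^4 − 1 = 15.
So the Richardson estimate is -5.8567894865.

-5.856789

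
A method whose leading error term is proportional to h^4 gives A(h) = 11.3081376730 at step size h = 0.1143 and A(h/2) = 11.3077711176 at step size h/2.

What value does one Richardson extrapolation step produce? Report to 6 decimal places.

11.307747

The method has order 4: 2^4 = 16.
2^4*A(h/2) = 180.9243378816; minus A(h) gives 169.6162002086.
(16*11.3077711176 − 11.3081376730)/(16 − 1) = 11.3077466806
Correction |R − A(h/2)| = 2.444e-05; gap |A(h/2) − A(h)| = 3.666e-04.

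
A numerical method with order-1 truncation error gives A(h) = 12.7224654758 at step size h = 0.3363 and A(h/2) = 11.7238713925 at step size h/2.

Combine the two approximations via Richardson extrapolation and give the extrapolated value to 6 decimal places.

10.725277

Method order is 1; weight 2^1 = 2.
A(h/2) − A(h) = 11.7238713925 − 12.7224654758 = -0.9985940833
Divide by 2^1 − 1 = 1: (-0.9985940833)/1 = -0.9985940833
R = 11.7238713925 − 0.9985940833 = 10.7252773092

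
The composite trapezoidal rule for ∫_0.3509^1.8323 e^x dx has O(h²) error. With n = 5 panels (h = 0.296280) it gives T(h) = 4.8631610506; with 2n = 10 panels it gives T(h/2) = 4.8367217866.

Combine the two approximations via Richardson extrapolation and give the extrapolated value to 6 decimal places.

With r = 2 the leading error scales as h^2, so the weight is 2^2 = 4.
Numerator 4×A(h/2) − A(h) = 4×4.8367217866 − 4.8631610506 = 14.4837260958
14.4837260958 ÷ 3 = 4.8279086986
Shift from A(h/2): −0.0088130880.

4.827909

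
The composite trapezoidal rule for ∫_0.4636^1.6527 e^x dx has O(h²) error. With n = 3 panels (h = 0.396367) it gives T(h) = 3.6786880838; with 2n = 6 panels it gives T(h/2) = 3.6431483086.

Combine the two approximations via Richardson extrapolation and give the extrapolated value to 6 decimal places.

3.631302

r = 2, so 2^r = 4.
Top: 4(3.6431483086) − (3.6786880838) = 10.8939051506
R = 10.8939051506/3 = 3.6313017169
Correction |R − A(h/2)| = 1.185e-02; gap |A(h/2) − A(h)| = 3.554e-02.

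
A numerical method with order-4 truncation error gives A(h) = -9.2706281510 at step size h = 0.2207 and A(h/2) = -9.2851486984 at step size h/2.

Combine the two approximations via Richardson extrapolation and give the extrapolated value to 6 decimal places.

-9.286117

The method has order 4: 2^4 = 16.
2^4·A(h/2) = -148.5623791744; minus A(h) gives -139.2917510234.
Divide by 2^4 − 1 = 15.
So the Richardson estimate is -9.2861167349.
Shift from A(h/2): −0.0009680365.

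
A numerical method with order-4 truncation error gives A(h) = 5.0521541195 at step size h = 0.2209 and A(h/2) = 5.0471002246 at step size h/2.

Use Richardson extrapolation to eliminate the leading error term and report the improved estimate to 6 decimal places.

Leading term ∝ h^4; use weight 16 = 2^4.
Numerator 16·A(h/2) − A(h) = 16·5.0471002246 − 5.0521541195 = 75.7014494741
Denominator 16 − 1 = 15.
75.7014494741 ÷ 15 = 5.0467632983

5.046763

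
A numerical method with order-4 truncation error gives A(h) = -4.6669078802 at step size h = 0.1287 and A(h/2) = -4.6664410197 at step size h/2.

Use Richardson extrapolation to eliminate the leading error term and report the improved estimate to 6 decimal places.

-4.666410

Order 4 gives 2^r = 16 and 2^r − 1 = 15.
2^4×A(h/2) = -74.6630563152; minus A(h) gives -69.9961484350.
Extrapolated: (-69.9961484350) / 15 = -4.6664098957
Gap between inputs: 4.669e-04; correction applied: +0.0000311240.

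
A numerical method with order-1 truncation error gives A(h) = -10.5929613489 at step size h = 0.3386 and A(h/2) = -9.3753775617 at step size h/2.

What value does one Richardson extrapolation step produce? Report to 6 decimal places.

r = 1, so 2^r = 2.
A(h/2) − A(h) = -9.3753775617 − (-10.5929613489) = 1.2175837872
Divide by 2^1 − 1 = 1: 1.2175837872/1 = 1.2175837872
R = A(h/2) + (A(h/2) − A(h))/1 = -9.3753775617 + 1.2175837872 = -8.1577937745
Gap between inputs: 1.218e+00; correction applied: +1.2175837872.

-8.157794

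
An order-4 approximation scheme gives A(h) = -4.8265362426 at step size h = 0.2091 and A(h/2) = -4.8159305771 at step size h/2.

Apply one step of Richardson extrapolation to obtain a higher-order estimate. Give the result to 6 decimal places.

-4.815224

r = 4, so 2^r = 16.
16 × (-4.8159305771) = -77.0548892336; (-77.0548892336) − (-4.8265362426) = -72.2283529910
Extrapolated: (-72.2283529910) / 15 = -4.8152235327
Shift from A(h/2): +0.0007070444.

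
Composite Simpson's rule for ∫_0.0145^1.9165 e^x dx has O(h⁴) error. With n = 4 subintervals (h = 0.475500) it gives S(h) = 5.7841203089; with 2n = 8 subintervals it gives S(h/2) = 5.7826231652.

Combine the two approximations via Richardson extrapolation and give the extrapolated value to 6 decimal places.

5.782523

Order 4 gives 2^r = 16 and 2^r − 1 = 15.
A(h/2) − A(h) = 5.7826231652 − 5.7841203089 = -0.0014971437
Divide by 2^4 − 1 = 15: (-0.0014971437)/15 = -0.0000998096
R = A(h/2) + (A(h/2) − A(h))/15 = 5.7826231652 − 0.0000998096 = 5.7825233556
Correction |R − A(h/2)| = 9.981e-05; gap |A(h/2) − A(h)| = 1.497e-03.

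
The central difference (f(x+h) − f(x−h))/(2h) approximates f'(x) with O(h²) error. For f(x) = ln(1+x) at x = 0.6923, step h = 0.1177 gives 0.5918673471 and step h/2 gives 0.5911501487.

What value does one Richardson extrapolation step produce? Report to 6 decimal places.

0.590911

Error is O(h^2); halving h shrinks it by 2^2 = 4.
2^2·A(h/2) = 2.3646005948; minus A(h) gives 1.7727332477.
(4·0.5911501487 − 0.5918673471)/(4 − 1) = 0.5909110826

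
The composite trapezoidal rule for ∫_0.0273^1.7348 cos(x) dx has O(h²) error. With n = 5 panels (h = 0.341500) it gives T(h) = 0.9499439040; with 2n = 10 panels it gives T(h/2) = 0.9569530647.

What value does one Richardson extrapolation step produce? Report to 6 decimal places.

0.959289

Order 2 gives 2^r = 4 and 2^r − 1 = 3.
4 × 0.9569530647 = 3.8278122588; 3.8278122588 − 0.9499439040 = 2.8778683548
Extrapolated: 2.8778683548 / 3 = 0.9592894516
Correction |R − A(h/2)| = 2.336e-03; gap |A(h/2) − A(h)| = 7.009e-03.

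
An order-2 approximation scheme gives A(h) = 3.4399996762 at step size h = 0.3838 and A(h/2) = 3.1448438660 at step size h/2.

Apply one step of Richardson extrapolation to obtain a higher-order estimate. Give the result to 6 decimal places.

Method order is 2; weight 2^2 = 4.
Difference of the inputs: 3.1448438660 − 3.4399996762 = -0.2951558102
Divide by 2^2 − 1 = 3: (-0.2951558102)/3 = -0.0983852701
R = 3.1448438660 − 0.0983852701 = 3.0464585959

3.046459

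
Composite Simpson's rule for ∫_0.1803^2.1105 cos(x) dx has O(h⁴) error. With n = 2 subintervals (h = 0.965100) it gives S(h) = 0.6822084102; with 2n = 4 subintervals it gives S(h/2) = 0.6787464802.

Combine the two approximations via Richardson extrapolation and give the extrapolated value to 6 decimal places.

Method order is 4; weight 2^4 = 16.
2^4 × A(h/2) = 10.8599436832; minus A(h) gives 10.1777352730.
Divide by 2^4 − 1 = 15.
R = 10.1777352730/15 = 0.6785156849

0.678516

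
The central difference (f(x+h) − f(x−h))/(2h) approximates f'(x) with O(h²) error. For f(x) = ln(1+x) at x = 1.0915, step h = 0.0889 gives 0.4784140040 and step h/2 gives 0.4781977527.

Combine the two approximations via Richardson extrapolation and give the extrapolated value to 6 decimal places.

The method has order 2: 2^2 = 4.
4·0.4781977527 = 1.9127910108; subtract 0.4784140040 → 1.4343770068
Divide by 2^2 − 1 = 3.
Result: 0.4781256689
Correction |R − A(h/2)| = 7.208e-05; gap |A(h/2) − A(h)| = 2.163e-04.

0.478126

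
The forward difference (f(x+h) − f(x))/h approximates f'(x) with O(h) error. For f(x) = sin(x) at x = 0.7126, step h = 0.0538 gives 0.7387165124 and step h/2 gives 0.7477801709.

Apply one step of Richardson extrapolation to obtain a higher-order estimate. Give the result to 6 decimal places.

With r = 1 the leading error scales as h^1, so the weight is 2^1 = 2.
Numerator 2·A(h/2) − A(h) = 2·0.7477801709 − 0.7387165124 = 0.7568438294
Denominator 2 − 1 = 1.
So the Richardson estimate is 0.7568438294.

0.756844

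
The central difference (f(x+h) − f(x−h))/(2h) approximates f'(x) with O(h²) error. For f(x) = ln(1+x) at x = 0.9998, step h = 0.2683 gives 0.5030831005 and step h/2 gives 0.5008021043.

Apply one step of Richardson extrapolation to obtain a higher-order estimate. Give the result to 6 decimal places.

0.500042

Method order is 2; weight 2^2 = 4.
4·0.5008021043 − 0.5030831005 = 1.5001253167
Denominator 4 − 1 = 3.
Extrapolated: 1.5001253167 / 3 = 0.5000417722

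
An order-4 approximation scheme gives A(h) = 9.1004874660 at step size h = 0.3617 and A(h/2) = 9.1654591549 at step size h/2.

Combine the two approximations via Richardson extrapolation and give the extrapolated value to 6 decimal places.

9.169791

Method order is 4; weight 2^4 = 16.
16*9.1654591549 = 146.6473464784; subtract 9.1004874660 → 137.5468590124
R = 137.5468590124/15 = 9.1697906008
Gap between inputs: 6.497e-02; correction applied: +0.0043314459.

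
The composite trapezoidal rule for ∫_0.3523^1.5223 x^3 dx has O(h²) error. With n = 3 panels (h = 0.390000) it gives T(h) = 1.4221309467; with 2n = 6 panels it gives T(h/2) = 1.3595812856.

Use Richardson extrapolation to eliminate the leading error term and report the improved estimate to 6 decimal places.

r = 2, so 2^r = 4.
2^2 × A(h/2) = 5.4383251424; minus A(h) gives 4.0161941957.
Denominator 4 − 1 = 3.
So the Richardson estimate is 1.3387313986.

1.338731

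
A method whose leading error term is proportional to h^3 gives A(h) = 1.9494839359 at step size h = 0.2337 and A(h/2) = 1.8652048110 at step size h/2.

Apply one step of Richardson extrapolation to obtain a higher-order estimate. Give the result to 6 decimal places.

1.853165

Leading term ∝ h^3; use weight 8 = 2^3.
Numerator 8×A(h/2) − A(h) = 8×1.8652048110 − 1.9494839359 = 12.9721545521
12.9721545521 ÷ 7 = 1.8531649360
Gap between inputs: 8.428e-02; correction applied: −0.0120398750.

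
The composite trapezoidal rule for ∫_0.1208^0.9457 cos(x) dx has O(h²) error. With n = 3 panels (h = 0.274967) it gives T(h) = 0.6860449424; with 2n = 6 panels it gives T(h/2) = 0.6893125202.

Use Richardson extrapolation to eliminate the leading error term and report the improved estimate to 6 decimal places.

0.690402

Method order is 2; weight 2^2 = 4.
Weighted: 2.7572500808 − 0.6860449424 = 2.0712051384
2.0712051384 ÷ 3 = 0.6904017128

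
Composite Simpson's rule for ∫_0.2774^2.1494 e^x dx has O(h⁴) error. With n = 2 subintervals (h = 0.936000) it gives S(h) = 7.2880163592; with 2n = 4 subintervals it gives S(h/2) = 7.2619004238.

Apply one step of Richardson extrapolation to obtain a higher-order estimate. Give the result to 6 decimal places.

7.260159

Error is O(h^4); halving h shrinks it by 2^4 = 16.
16 × 7.2619004238 − 7.2880163592 = 108.9023904216
Divide by 2^4 − 1 = 15.
So the Richardson estimate is 7.2601593614.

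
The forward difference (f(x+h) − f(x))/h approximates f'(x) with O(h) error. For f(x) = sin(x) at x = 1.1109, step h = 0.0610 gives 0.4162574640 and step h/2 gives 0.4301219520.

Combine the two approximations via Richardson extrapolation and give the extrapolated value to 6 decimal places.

Leading term ∝ h^1; use weight 2 = 2^1.
Difference of the inputs: 0.4301219520 − 0.4162574640 = 0.0138644880
Divide by 2^1 − 1 = 1: 0.0138644880/1 = 0.0138644880
R = 0.4301219520 + 0.0138644880 = 0.4439864400

0.443986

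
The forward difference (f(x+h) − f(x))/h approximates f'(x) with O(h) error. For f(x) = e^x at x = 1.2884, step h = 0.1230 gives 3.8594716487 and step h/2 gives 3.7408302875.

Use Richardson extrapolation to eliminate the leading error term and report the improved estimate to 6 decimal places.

With r = 1 the leading error scales as h^1, so the weight is 2^1 = 2.
Top: 2(3.7408302875) − (3.8594716487) = 3.6221889263
Denominator 2 − 1 = 1.
So the Richardson estimate is 3.6221889263.

3.622189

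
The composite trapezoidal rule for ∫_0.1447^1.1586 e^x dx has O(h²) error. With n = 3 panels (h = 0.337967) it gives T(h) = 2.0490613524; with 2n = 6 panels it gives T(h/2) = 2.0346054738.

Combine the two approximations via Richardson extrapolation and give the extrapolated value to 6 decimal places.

Method order is 2; weight 2^2 = 4.
2^2×A(h/2) = 8.1384218952; minus A(h) gives 6.0893605428.
Extrapolated: 6.0893605428 / 3 = 2.0297868476

2.029787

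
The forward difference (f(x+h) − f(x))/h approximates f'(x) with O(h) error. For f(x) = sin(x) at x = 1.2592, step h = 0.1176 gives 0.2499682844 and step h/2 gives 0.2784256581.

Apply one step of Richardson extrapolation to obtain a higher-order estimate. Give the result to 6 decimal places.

0.306883

r = 1, so 2^r = 2.
Difference of the inputs: 0.2784256581 − 0.2499682844 = 0.0284573737
Correction (A(h/2) − A(h))/(2 − 1) = 0.0284573737/1 = 0.0284573737
R = 0.2784256581 + 0.0284573737 = 0.3068830318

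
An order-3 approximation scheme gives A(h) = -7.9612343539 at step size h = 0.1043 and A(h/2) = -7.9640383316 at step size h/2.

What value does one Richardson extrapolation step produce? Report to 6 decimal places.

-7.964439

The method has order 3: 2^3 = 8.
A(h/2) − A(h) = -7.9640383316 − (-7.9612343539) = -0.0028039777
Correction (A(h/2) − A(h))/(8 − 1) = (-0.0028039777)/7 = -0.0004005682
R = A(h/2) + (A(h/2) − A(h))/7 = -7.9640383316 − 0.0004005682 = -7.9644388998
Gap between inputs: 2.804e-03; correction applied: −0.0004005682.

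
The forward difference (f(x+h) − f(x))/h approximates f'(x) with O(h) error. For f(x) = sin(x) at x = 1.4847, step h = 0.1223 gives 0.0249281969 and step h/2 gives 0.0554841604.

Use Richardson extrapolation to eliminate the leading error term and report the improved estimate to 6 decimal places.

Order 1 gives 2^r = 2 and 2^r − 1 = 1.
Weighted: 0.1109683208 − 0.0249281969 = 0.0860401239
Divide by 2^1 − 1 = 1.
R = 0.0860401239/1 = 0.0860401239

0.086040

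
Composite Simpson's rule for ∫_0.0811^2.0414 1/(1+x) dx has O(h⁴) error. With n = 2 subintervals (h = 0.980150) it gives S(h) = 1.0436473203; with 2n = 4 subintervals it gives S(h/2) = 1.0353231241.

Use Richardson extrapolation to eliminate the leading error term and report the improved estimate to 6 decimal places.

Leading term ∝ h^4; use weight 16 = 2^4.
A(h/2) − A(h) = 1.0353231241 − 1.0436473203 = -0.0083241962
Divide by 2^4 − 1 = 15: (-0.0083241962)/15 = -0.0005549464
R = 1.0353231241 − 0.0005549464 = 1.0347681777

1.034768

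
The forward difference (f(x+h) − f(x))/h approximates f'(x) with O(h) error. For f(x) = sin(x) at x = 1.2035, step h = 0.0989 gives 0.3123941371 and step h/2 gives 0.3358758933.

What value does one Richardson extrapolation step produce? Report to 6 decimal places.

Method order is 1; weight 2^1 = 2.
Numerator 2 × A(h/2) − A(h) = 2 × 0.3358758933 − 0.3123941371 = 0.3593576495
Divide by 2^1 − 1 = 1.
(2 × 0.3358758933 − 0.3123941371)/(2 − 1) = 0.3593576495
Gap between inputs: 2.348e-02; correction applied: +0.0234817562.

0.359358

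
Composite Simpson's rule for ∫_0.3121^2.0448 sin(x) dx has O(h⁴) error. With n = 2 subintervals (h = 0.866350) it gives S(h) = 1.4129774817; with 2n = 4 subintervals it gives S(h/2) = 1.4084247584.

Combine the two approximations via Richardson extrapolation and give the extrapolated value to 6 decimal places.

Leading term ∝ h^4; use weight 16 = 2^4.
Numerator 16*A(h/2) − A(h) = 16*1.4084247584 − 1.4129774817 = 21.1218186527
Divide by 2^4 − 1 = 15.
21.1218186527 ÷ 15 = 1.4081212435

1.408121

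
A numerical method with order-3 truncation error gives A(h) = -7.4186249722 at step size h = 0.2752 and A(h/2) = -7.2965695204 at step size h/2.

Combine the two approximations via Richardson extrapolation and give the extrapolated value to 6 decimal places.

-7.279133

Error is O(h^3); halving h shrinks it by 2^3 = 8.
2^3×A(h/2) = -58.3725561632; minus A(h) gives -50.9539311910.
Denominator 8 − 1 = 7.
Result: -7.2791330273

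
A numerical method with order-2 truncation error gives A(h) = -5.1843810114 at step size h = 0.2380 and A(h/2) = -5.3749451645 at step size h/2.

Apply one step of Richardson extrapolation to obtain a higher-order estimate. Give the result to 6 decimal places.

Error is O(h^2); halving h shrinks it by 2^2 = 4.
Difference of the inputs: -5.3749451645 − (-5.1843810114) = -0.1905641531
Divide by 2^2 − 1 = 3: (-0.1905641531)/3 = -0.0635213844
R = -5.3749451645 − 0.0635213844 = -5.4384665489

-5.438467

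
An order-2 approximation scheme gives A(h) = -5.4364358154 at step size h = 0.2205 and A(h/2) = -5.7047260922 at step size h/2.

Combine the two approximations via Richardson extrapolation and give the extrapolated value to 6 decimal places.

-5.794156

Method order is 2; weight 2^2 = 4.
4×(-5.7047260922) − (-5.4364358154) = -17.3824685534
Extrapolated: (-17.3824685534) / 3 = -5.7941561845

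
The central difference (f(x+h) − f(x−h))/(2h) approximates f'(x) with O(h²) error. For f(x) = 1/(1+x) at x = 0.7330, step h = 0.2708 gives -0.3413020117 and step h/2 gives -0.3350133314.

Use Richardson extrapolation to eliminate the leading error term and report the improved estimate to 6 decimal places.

-0.332917

Error is O(h^2); halving h shrinks it by 2^2 = 4.
4 × (-0.3350133314) = -1.3400533256; subtract (-0.3413020117) → -0.9987513139
Divide by 2^2 − 1 = 3.
R = (-0.9987513139)/3 = -0.3329171046
Gap between inputs: 6.289e-03; correction applied: +0.0020962268.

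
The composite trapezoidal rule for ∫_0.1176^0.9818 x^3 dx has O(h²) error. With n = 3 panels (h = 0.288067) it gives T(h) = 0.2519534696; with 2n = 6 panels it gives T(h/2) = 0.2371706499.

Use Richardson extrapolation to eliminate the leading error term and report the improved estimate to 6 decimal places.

Order 2 gives 2^r = 4 and 2^r − 1 = 3.
Top: 4(0.2371706499) − (0.2519534696) = 0.6967291300
Denominator 4 − 1 = 3.
Result: 0.2322430433

0.232243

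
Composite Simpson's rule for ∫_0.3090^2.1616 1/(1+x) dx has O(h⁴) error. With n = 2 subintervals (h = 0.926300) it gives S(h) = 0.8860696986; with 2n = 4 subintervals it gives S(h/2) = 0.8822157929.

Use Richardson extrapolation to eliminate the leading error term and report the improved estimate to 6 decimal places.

Error is O(h^4); halving h shrinks it by 2^4 = 16.
16·0.8822157929 − 0.8860696986 = 13.2293829878
(16·0.8822157929 − 0.8860696986)/(16 − 1) = 0.8819588659
Shift from A(h/2): −0.0002569270.

0.881959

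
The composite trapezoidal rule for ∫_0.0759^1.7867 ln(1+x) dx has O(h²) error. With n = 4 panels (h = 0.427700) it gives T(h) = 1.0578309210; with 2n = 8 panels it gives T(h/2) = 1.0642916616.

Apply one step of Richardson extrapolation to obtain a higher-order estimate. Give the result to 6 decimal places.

r = 2: numerator weight 4, denominator 3.
4×1.0642916616 − 1.0578309210 = 3.1993357254
(4×1.0642916616 − 1.0578309210)/(4 − 1) = 1.0664452418

1.066445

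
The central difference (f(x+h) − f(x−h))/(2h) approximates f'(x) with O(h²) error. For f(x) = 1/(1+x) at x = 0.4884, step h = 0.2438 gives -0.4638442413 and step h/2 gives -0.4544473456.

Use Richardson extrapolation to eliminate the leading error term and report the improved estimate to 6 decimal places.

-0.451315

Error is O(h^2); halving h shrinks it by 2^2 = 4.
4×(-0.4544473456) = -1.8177893824; (-1.8177893824) − (-0.4638442413) = -1.3539451411
Divide by 2^2 − 1 = 3.
Extrapolated: (-1.3539451411) / 3 = -0.4513150470
Correction |R − A(h/2)| = 3.132e-03; gap |A(h/2) − A(h)| = 9.397e-03.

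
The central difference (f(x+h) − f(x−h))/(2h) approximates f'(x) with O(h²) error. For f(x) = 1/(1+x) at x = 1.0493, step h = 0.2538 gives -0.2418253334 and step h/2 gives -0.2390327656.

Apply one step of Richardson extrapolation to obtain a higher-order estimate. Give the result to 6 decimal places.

-0.238102

The method has order 2: 2^2 = 4.
2^2*A(h/2) = -0.9561310624; minus A(h) gives -0.7143057290.
Divide by 2^2 − 1 = 3.
Result: -0.2381019097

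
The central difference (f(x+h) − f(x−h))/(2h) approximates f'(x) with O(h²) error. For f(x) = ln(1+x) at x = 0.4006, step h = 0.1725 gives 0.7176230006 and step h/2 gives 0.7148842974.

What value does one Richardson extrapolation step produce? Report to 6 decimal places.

With r = 2 the leading error scales as h^2, so the weight is 2^2 = 4.
4×0.7148842974 = 2.8595371896; subtract 0.7176230006 → 2.1419141890
Extrapolated: 2.1419141890 / 3 = 0.7139713963
Gap between inputs: 2.739e-03; correction applied: −0.0009129011.

0.713971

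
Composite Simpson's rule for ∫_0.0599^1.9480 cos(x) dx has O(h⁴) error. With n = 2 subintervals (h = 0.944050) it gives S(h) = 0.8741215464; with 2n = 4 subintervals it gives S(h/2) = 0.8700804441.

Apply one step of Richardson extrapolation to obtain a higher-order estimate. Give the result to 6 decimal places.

With r = 4 the leading error scales as h^4, so the weight is 2^4 = 16.
16*0.8700804441 = 13.9212871056; 13.9212871056 − 0.8741215464 = 13.0471655592
13.0471655592 ÷ 15 = 0.8698110373

0.869811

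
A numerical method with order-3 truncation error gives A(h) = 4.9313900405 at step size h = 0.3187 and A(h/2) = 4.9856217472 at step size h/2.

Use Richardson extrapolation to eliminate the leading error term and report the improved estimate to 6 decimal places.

4.993369

Error is O(h^3); halving h shrinks it by 2^3 = 8.
Numerator 8×A(h/2) − A(h) = 8×4.9856217472 − 4.9313900405 = 34.9535839371
(8×4.9856217472 − 4.9313900405)/(8 − 1) = 4.9933691339
Gap between inputs: 5.423e-02; correction applied: +0.0077473867.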